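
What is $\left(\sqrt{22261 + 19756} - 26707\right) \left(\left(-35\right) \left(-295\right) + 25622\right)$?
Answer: $-960036529 + 35947 \sqrt{42017} \approx -9.5267 \cdot 10^{8}$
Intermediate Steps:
$\left(\sqrt{22261 + 19756} - 26707\right) \left(\left(-35\right) \left(-295\right) + 25622\right) = \left(\sqrt{42017} - 26707\right) \left(10325 + 25622\right) = \left(-26707 + \sqrt{42017}\right) 35947 = -960036529 + 35947 \sqrt{42017}$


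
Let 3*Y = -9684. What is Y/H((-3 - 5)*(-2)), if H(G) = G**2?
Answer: -807/64 ≈ -12.609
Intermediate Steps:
Y = -3228 (Y = (1/3)*(-9684) = -3228)
Y/H((-3 - 5)*(-2)) = -3228*1/(4*(-3 - 5)**2) = -3228/((-8*(-2))**2) = -3228/(16**2) = -3228/256 = -3228*1/256 = -807/64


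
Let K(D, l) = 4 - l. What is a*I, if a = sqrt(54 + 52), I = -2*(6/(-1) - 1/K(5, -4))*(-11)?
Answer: -539*sqrt(106)/4 ≈ -1387.3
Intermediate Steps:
I = -539/4 (I = -2*(6/(-1) - 1/(4 - 1*(-4)))*(-11) = -2*(6*(-1) - 1/(4 + 4))*(-11) = -2*(-6 - 1/8)*(-11) = -2*(-49/8)*(-11) = (49/4)*(-11) = -539/4 ≈ -134.75)
a = sqrt(106) ≈ 10.296
a*I = sqrt(106)*(-539/4) = -539*sqrt(106)/4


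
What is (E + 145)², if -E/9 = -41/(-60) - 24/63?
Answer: 396766561/19600 ≈ 20243.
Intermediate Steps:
E = -381/140 (E = -9*(-41/(-60) - 24/63) = -9*(-41*(-1/60) - 24*1/63) = -9*(41/60 - 8/21) = -9*127/420 = -381/140 ≈ -2.7214)
(E + 145)² = (-381/140 + 145)² = (19919/140)² = 396766561/19600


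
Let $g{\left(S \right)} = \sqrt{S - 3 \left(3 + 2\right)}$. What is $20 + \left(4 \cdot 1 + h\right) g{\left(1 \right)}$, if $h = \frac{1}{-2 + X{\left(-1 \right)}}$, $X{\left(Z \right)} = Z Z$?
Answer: $20 + 3 i \sqrt{14} \approx 20.0 + 11.225 i$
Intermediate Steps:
$X{\left(Z \right)} = Z^{2}$
$g{\left(S \right)} = \sqrt{-15 + S}$ ($g{\left(S \right)} = \sqrt{S - 15} = \sqrt{-15 + S}$)
$h = -1$ ($h = \frac{1}{-2 + \left(-1\right)^{2}} = \frac{1}{-2 + 1} = \frac{1}{-1} = -1$)
$20 + \left(4 \cdot 1 + h\right) g{\left(1 \right)} = 20 + \left(4 \cdot 1 - 1\right) \sqrt{-15 + 1} = 20 + \left(4 - 1\right) \sqrt{-14} = 20 + 3 i \sqrt{14}$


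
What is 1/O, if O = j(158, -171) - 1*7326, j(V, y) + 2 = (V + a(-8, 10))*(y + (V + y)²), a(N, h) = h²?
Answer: -1/7844 ≈ -0.00012749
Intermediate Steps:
j(V, y) = -2 + (100 + V)*(y + (V + y)²) (j(V, y) = -2 + (V + 10²)*(y + (V + y)²) = -2 + (V + 100)*(y + (V + y)²) = -2 + (100 + V)*(y + (V + y)²))
O = -7844 (O = (-2 + 100*(-171) + 100*(158 - 171)² + 158*(-171) + 158*(158 - 171)²) - 1*7326 = (-2 - 17100 + 100*(-13)² - 27018 + 158*(-13)²) - 7326 = (-2 - 17100 + 100*169 - 27018 + 158*169) - 7326 = (-2 - 17100 + 16900 - 27018 + 26702) - 7326 = -518 - 7326 = -7844)
1/O = 1/(-7844) = -1/7844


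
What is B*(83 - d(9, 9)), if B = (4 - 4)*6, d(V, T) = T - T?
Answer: 0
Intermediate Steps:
d(V, T) = 0
B = 0 (B = 0*6 = 0)
B*(83 - d(9, 9)) = 0*(83 - 1*0) = 0*(83 + 0) = 0*83 = 0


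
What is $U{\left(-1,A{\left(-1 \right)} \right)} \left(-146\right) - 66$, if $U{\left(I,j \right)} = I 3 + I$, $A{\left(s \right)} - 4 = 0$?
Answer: $518$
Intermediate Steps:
$A{\left(s \right)} = 4$ ($A{\left(s \right)} = 4 + 0 = 4$)
$U{\left(I,j \right)} = 4 I$ ($U{\left(I,j \right)} = 3 I + I = 4 I$)
$U{\left(-1,A{\left(-1 \right)} \right)} \left(-146\right) - 66 = 4 \left(-1\right) \left(-146\right) - 66 = \left(-4\right) \left(-146\right) - 66 = 584 - 66 = 518$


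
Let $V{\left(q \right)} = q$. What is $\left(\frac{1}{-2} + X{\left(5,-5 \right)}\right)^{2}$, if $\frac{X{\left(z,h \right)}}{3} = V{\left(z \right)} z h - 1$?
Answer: $\frac{573049}{4} \approx 1.4326 \cdot 10^{5}$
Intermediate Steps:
$X{\left(z,h \right)} = -3 + 3 h z^{2}$ ($X{\left(z,h \right)} = 3 \left(z z h - 1\right) = 3 \left(z^{2} h - 1\right) = 3 \left(h z^{2} - 1\right) = 3 \left(-1 + h z^{2}\right) = -3 + 3 h z^{2}$)
$\left(\frac{1}{-2} + X{\left(5,-5 \right)}\right)^{2} = \left(\frac{1}{-2} + \left(-3 + 3 \left(-5\right) 5^{2}\right)\right)^{2} = \left(- \frac{1}{2} + \left(-3 + 3 \left(-5\right) 25\right)\right)^{2} = \left(- \frac{1}{2} - 378\right)^{2} = \left(- \frac{757}{2}\right)^{2} = \frac{573049}{4}$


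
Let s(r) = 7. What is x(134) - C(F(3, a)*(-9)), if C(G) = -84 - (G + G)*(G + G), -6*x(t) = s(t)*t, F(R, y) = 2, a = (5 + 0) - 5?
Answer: 3671/3 ≈ 1223.7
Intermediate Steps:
a = 0 (a = 5 - 5 = 0)
x(t) = -7*t/6
C(G) = -84 - 4*G² (C(G) = -84 - 2*G*2*G = -84 - 4*G²)
x(134) - C(F(3, a)*(-9)) = -7/6*134 - (-84 - 4*(2*(-9))²) = -469/3 - (-84 - 4*(-18)²) = -469/3 - (-84 - 4*324) = -469/3 - (-84 - 1296) = -469/3 - 1*(-1380) = -469/3 + 1380 = 3671/3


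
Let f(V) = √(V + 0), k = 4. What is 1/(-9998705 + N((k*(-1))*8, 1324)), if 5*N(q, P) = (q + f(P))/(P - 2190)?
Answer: -9373236001797/93720221608076644630 + 433*√331/93720221608076644630 ≈ -1.0001e-7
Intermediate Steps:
f(V) = √V
N(q, P) = (q + √P)/(5*(-2190 + P)) (N(q, P) = ((q + √P)/(P - 2190))/5 = ((q + √P)/(-2190 + P))/5 = (q + √P)/(5*(-2190 + P)))
1/(-9998705 + N((k*(-1))*8, 1324)) = 1/(-9998705 + ((4*(-1))*8 + √1324)/(5*(-2190 + 1324))) = 1/(-9998705 + (⅕)*(-4*8 + 2*√331)/(-866)) = 1/(-9998705 + (⅕)*(-1/866)*(-32 + 2*√331)) = 1/(-9998705 + (16/2165 - √331/2165)) = 1/(-21647196309/2165 - √331/2165)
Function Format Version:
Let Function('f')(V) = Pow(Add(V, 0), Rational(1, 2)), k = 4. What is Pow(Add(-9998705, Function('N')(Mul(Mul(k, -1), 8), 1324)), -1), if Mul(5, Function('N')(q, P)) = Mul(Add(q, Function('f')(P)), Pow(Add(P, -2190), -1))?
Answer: Add(Rational(-9373236001797, 93720221608076644630), Mul(Rational(433, 93720221608076644630), Pow(331, Rational(1, 2)))) ≈ -1.0001e-7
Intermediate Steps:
Function('f')(V) = Pow(V, Rational(1, 2))
Function('N')(q, P) = Mul(Rational(1, 5), Pow(Add(-2190, P), -1), Add(q, Pow(P, Rational(1, 2)))) (Function('N')(q, P) = Mul(Rational(1, 5), Mul(Add(q, Pow(P, Rational(1, 2))), Pow(Add(P, -2190), -1))) = Mul(Rational(1, 5), Mul(Add(q, Pow(P, Rational(1, 2))), Pow(Add(-2190, P), -1))) = Mul(Rational(1, 5), Mul(Pow(Add(-2190, P), -1), Add(q, Pow(P, Rational(1, 2))))) = Mul(Rational(1, 5), Pow(Add(-2190, P), -1), Add(q, Pow(P, Rational(1, 2)))))
Pow(Add(-9998705, Function('N')(Mul(Mul(k, -1), 8), 1324)), -1) = Pow(Add(-9998705, Mul(Rational(1, 5), Pow(Add(-2190, 1324), -1), Add(Mul(Mul(4, -1), 8), Pow(1324, Rational(1, 2))))), -1) = Pow(Add(-9998705, Mul(Rational(1, 5), Pow(-866, -1), Add(Mul(-4, 8), Mul(2, Pow(331, Rational(1, 2)))))), -1) = Pow(Add(-9998705, Mul(Rational(1, 5), Rational(-1, 866), Add(-32, Mul(2, Pow(331, Rational(1, 2)))))), -1) = Pow(Add(-9998705, Add(Rational(16, 2165), Mul(Rational(-1, 2165), Pow(331, Rational(1, 2))))), -1) = Pow(Add(Rational(-21647196309, 2165), Mul(Rational(-1, 2165), Pow(331, Rational(1, 2)))), -1)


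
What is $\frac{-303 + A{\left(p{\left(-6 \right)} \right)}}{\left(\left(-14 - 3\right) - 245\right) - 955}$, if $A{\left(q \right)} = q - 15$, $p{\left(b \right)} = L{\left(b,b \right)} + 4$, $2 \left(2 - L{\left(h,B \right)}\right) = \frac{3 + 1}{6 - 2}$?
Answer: $\frac{625}{2434} \approx 0.25678$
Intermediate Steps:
$L{\left(h,B \right)} = \frac{3}{2}$ ($L{\left(h,B \right)} = 2 - \frac{\left(3 + 1\right) \frac{1}{6 - 2}}{2} = 2 - \frac{4 \cdot \frac{1}{4}}{2} = 2 - \frac{1}{2} = \frac{3}{2}$)
$p{\left(b \right)} = \frac{11}{2}$ ($p{\left(b \right)} = \frac{3}{2} + 4 = \frac{11}{2}$)
$A{\left(q \right)} = -15 + q$
$\frac{-303 + A{\left(p{\left(-6 \right)} \right)}}{\left(\left(-14 - 3\right) - 245\right) - 955} = \frac{-303 + \left(-15 + \frac{11}{2}\right)}{\left(\left(-14 - 3\right) - 245\right) - 955} = \frac{-303 - \frac{19}{2}}{\left(-17 - 245\right) - 955} = - \frac{625}{2 \left(-262 - 955\right)} = - \frac{625}{2 \left(-1217\right)} = \left(- \frac{625}{2}\right) \left(- \frac{1}{1217}\right) = \frac{625}{2434}$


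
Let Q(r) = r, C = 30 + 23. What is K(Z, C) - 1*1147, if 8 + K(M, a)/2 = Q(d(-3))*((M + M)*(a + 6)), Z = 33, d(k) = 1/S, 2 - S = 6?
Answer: -3110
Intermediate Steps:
S = -4 (S = 2 - 1*6 = 2 - 6 = -4)
C = 53
d(k) = -1/4 (d(k) = 1/(-4) = -1/4)
K(M, a) = -16 - M*(6 + a) (K(M, a) = -16 + 2*(-(M + M)*(a + 6)/4) = -16 + 2*(-2*M*(6 + a)/4) = -16 + 2*(-M*(6 + a)/2) = -16 - M*(6 + a))
K(Z, C) - 1*1147 = (-16 - 6*33 - 1*33*53) - 1*1147 = (-16 - 198 - 1749) - 1147 = -1963 - 1147 = -3110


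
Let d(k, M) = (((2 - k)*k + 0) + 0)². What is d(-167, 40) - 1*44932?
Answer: 796492797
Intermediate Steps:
d(k, M) = k²*(2 - k)² (d(k, M) = ((k*(2 - k) + 0) + 0)² = (k*(2 - k) + 0)² = (k*(2 - k))² = k²*(2 - k)²)
d(-167, 40) - 1*44932 = (-167)²*(-2 - 167)² - 1*44932 = 27889*(-169)² - 44932 = 27889*28561 - 44932 = 796537729 - 44932 = 796492797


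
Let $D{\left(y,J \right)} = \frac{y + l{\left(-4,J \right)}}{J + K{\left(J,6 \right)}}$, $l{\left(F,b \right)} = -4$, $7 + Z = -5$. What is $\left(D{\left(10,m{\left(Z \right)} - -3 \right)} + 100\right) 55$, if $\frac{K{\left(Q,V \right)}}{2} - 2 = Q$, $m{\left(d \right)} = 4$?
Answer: $\frac{27566}{5} \approx 5513.2$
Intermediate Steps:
$Z = -12$ ($Z = -7 - 5 = -12$)
$K{\left(Q,V \right)} = 4 + 2 Q$
$D{\left(y,J \right)} = \frac{-4 + y}{4 + 3 J}$ ($D{\left(y,J \right)} = \frac{y - 4}{J + \left(4 + 2 J\right)} = \frac{-4 + y}{4 + 3 J}$)
$\left(D{\left(10,m{\left(Z \right)} - -3 \right)} + 100\right) 55 = \left(\frac{-4 + 10}{4 + 3 \left(4 - -3\right)} + 100\right) 55 = \left(\frac{1}{4 + 3 \left(4 + 3\right)} 6 + 100\right) 55 = \left(\frac{1}{4 + 3 \cdot 7} \cdot 6 + 100\right) 55 = \left(\frac{1}{4 + 21} \cdot 6 + 100\right) 55 = \left(\frac{1}{25} \cdot 6 + 100\right) 55 = \left(\frac{6}{25} + 100\right) 55 = \frac{2506}{25} \cdot 55 = \frac{27566}{5}$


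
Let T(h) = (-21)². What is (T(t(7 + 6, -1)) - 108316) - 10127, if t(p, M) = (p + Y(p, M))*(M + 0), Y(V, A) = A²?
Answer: -118002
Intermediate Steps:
t(p, M) = M*(p + M²) (t(p, M) = (p + M²)*(M + 0) = (p + M²)*M = M*(p + M²))
T(h) = 441
(T(t(7 + 6, -1)) - 108316) - 10127 = (441 - 108316) - 10127 = -107875 - 10127 = -118002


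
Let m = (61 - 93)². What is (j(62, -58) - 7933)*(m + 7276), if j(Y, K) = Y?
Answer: -65329300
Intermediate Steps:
m = 1024 (m = (-32)² = 1024)
(j(62, -58) - 7933)*(m + 7276) = (62 - 7933)*(1024 + 7276) = -7871*8300 = -65329300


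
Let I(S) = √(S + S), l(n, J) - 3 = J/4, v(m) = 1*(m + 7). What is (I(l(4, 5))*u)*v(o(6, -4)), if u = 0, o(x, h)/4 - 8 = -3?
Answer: 0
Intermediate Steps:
o(x, h) = 20 (o(x, h) = 32 + 4*(-3) = 32 - 12 = 20)
v(m) = 7 + m (v(m) = 1*(7 + m) = 7 + m)
l(n, J) = 3 + J/4
I(S) = √2*√S (I(S) = √(2*S) = √2*√S)
(I(l(4, 5))*u)*v(o(6, -4)) = ((√2*√(3 + (¼)*5))*0)*(7 + 20) = ((√2*√(3 + 5/4))*0)*27 = ((√2*√(17/4))*0)*27 = ((√2*(√17/2))*0)*27 = ((√34/2)*0)*27 = 0*27 = 0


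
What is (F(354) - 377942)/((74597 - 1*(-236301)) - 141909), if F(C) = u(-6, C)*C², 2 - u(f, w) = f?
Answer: 624586/168989 ≈ 3.6960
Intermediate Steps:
u(f, w) = 2 - f
F(C) = 8*C² (F(C) = (2 - 1*(-6))*C² = (2 + 6)*C² = 8*C²)
(F(354) - 377942)/((74597 - 1*(-236301)) - 141909) = (8*354² - 377942)/((74597 - 1*(-236301)) - 141909) = (8*125316 - 377942)/((74597 + 236301) - 141909) = (1002528 - 377942)/(310898 - 141909) = 624586/168989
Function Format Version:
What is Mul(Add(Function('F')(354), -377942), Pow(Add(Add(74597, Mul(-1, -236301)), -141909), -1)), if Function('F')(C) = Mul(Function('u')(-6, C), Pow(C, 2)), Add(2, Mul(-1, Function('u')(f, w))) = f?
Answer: Rational(624586, 168989) ≈ 3.6960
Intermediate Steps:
Function('u')(f, w) = Add(2, Mul(-1, f))
Function('F')(C) = Mul(8, Pow(C, 2)) (Function('F')(C) = Mul(Add(2, Mul(-1, -6)), Pow(C, 2)) = Mul(Add(2, 6), Pow(C, 2)) = Mul(8, Pow(C, 2)))
Mul(Add(Function('F')(354), -377942), Pow(Add(Add(74597, Mul(-1, -236301)), -141909), -1)) = Mul(Add(Mul(8, Pow(354, 2)), -377942), Pow(Add(Add(74597, Mul(-1, -236301)), -141909), -1)) = Mul(Add(Mul(8, 125316), -377942), Pow(Add(Add(74597, 236301), -141909), -1)) = Mul(Add(1002528, -377942), Pow(Add(310898, -141909), -1)) = Mul(624586, Pow(168989, -1)) = Mul(624586, Rational(1, 168989)) = Rational(624586, 168989)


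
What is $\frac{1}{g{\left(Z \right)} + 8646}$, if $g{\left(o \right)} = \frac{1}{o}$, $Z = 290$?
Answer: $\frac{290}{2507341} \approx 0.00011566$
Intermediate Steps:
$\frac{1}{g{\left(Z \right)} + 8646} = \frac{1}{\frac{1}{290} + 8646} = \frac{1}{\frac{2507341}{290}} = \frac{290}{2507341}$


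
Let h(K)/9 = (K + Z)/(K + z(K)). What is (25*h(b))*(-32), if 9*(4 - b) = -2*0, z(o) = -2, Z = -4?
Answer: 0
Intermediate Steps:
b = 4 (b = 4 - (-2)*0/9 = 4 - 1/9*0 = 4 + 0 = 4)
h(K) = 9*(-4 + K)/(-2 + K) (h(K) = 9*((K - 4)/(K - 2)) = 9*((-4 + K)/(-2 + K)) = 9*(-4 + K)/(-2 + K))
(25*h(b))*(-32) = (25*(9*(-4 + 4)/(-2 + 4)))*(-32) = (25*(9*0/2))*(-32) = (25*(9*(1/2)*0))*(-32) = (25*0)*(-32) = 0*(-32) = 0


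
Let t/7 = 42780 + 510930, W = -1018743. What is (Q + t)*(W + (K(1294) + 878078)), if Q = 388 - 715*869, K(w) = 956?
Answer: -454756008307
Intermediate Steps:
t = 3875970 (t = 7*(42780 + 510930) = 7*553710 = 3875970)
Q = -620947 (Q = 388 - 621335 = -620947)
(Q + t)*(W + (K(1294) + 878078)) = (-620947 + 3875970)*(-1018743 + (956 + 878078)) = 3255023*(-1018743 + 879034) = 3255023*(-139709) = -454756008307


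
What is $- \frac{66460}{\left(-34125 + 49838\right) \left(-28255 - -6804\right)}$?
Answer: $\frac{66460}{337059563} \approx 0.00019718$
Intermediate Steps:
$- \frac{66460}{\left(-34125 + 49838\right) \left(-28255 - -6804\right)} = - \frac{66460}{15713 \left(-28255 + 6804\right)} = - \frac{66460}{15713 \left(-21451\right)} = - \frac{66460}{-337059563} = \left(-66460\right) \left(- \frac{1}{337059563}\right) = \frac{66460}{337059563}$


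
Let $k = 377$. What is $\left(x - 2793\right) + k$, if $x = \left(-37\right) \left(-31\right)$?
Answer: $-1269$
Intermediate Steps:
$x = 1147$
$\left(x - 2793\right) + k = \left(1147 - 2793\right) + 377 = -1646 + 377 = -1269$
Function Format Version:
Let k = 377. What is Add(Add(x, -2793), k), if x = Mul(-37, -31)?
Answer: -1269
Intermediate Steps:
x = 1147
Add(Add(x, -2793), k) = Add(Add(1147, -2793), 377) = Add(-1646, 377) = -1269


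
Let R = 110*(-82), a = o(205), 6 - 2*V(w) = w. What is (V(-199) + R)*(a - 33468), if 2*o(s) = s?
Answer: 1190147385/4 ≈ 2.9754e+8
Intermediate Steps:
V(w) = 3 - w/2
o(s) = s/2
a = 205/2 (a = (1/2)*205 = 205/2 ≈ 102.50)
R = -9020
(V(-199) + R)*(a - 33468) = ((3 - 1/2*(-199)) - 9020)*(205/2 - 33468) = ((3 + 199/2) - 9020)*(-66731/2) = (205/2 - 9020)*(-66731/2) = -17835/2*(-66731/2) = 1190147385/4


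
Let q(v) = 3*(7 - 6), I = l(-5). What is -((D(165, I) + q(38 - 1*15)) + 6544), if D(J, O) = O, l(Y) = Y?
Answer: -6542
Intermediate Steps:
I = -5
q(v) = 3 (q(v) = 3*1 = 3)
-((D(165, I) + q(38 - 1*15)) + 6544) = -((-5 + 3) + 6544) = -(-2 + 6544) = -1*6542 = -6542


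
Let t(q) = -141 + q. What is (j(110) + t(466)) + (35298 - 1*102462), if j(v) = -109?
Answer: -66948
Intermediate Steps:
(j(110) + t(466)) + (35298 - 1*102462) = (-109 + (-141 + 466)) + (35298 - 1*102462) = (-109 + 325) + (35298 - 102462) = 216 - 67164 = -66948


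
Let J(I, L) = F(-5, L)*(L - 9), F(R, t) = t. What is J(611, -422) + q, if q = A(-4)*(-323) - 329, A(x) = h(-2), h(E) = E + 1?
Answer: 181876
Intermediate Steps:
h(E) = 1 + E
J(I, L) = L*(-9 + L) (J(I, L) = L*(L - 9) = L*(-9 + L))
A(x) = -1 (A(x) = 1 - 2 = -1)
q = -6 (q = -1*(-323) - 329 = 323 - 329 = -6)
J(611, -422) + q = -422*(-9 - 422) - 6 = -422*(-431) - 6 = 181882 - 6 = 181876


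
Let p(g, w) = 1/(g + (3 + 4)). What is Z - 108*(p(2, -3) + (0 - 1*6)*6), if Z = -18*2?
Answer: 3840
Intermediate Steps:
p(g, w) = 1/(7 + g) (p(g, w) = 1/(g + 7) = 1/(7 + g))
Z = -36
Z - 108*(p(2, -3) + (0 - 1*6)*6) = -36 - 108*(1/(7 + 2) + (0 - 1*6)*6) = -36 - 108*(1/9 + (0 - 6)*6) = -36 - 108*(1/9 - 6*6) = -36 - 108*(1/9 - 36) = -36 - 108*(-323/9) = -36 + 3876 = 3840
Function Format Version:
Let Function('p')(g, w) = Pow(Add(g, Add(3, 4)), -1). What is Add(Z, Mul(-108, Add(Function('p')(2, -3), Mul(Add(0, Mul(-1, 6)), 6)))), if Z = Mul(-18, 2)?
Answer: 3840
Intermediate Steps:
Function('p')(g, w) = Pow(Add(7, g), -1) (Function('p')(g, w) = Pow(Add(g, 7), -1) = Pow(Add(7, g), -1))
Z = -36
Add(Z, Mul(-108, Add(Function('p')(2, -3), Mul(Add(0, Mul(-1, 6)), 6)))) = Add(-36, Mul(-108, Add(Pow(Add(7, 2), -1), Mul(Add(0, Mul(-1, 6)), 6)))) = Add(-36, Mul(-108, Add(Pow(9, -1), Mul(Add(0, -6), 6)))) = Add(-36, Mul(-108, Add(Rational(1, 9), Mul(-6, 6)))) = Add(-36, Mul(-108, Add(Rational(1, 9), -36))) = Add(-36, Mul(-108, Rational(-323, 9))) = Add(-36, 3876) = 3840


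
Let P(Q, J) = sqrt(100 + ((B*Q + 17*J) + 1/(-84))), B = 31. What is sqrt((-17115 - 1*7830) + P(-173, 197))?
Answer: sqrt(-44002980 + 42*I*sqrt(3376317))/42 ≈ 0.1385 + 157.94*I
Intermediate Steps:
P(Q, J) = sqrt(8399/84 + 17*J + 31*Q) (P(Q, J) = sqrt(100 + ((31*Q + 17*J) + 1/(-84))) = sqrt(100 + ((17*J + 31*Q) - 1/84)) = sqrt(100 + (-1/84 + 17*J + 31*Q)) = sqrt(8399/84 + 17*J + 31*Q))
sqrt((-17115 - 1*7830) + P(-173, 197)) = sqrt((-17115 - 1*7830) + sqrt(176379 + 29988*197 + 54684*(-173))/42) = sqrt((-17115 - 7830) + sqrt(176379 + 5907636 - 9460332)/42) = sqrt(-24945 + sqrt(-3376317)/42) = sqrt(-24945 + (I*sqrt(3376317))/42) = sqrt(-24945 + I*sqrt(3376317)/42)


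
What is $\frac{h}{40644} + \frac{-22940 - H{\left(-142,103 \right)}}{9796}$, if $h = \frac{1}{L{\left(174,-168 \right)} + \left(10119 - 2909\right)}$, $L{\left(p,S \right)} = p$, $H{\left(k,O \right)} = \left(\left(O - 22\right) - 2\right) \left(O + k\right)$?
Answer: $- \frac{1489997413367}{734982359904} \approx -2.0273$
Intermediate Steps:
$H{\left(k,O \right)} = \left(-24 + O\right) \left(O + k\right)$ ($H{\left(k,O \right)} = \left(\left(O - 22\right) - 2\right) \left(O + k\right) = \left(\left(-22 + O\right) - 2\right) \left(O + k\right) = \left(-24 + O\right) \left(O + k\right)$)
$h = \frac{1}{7384}$ ($h = \frac{1}{174 + \left(10119 - 2909\right)} = \frac{1}{174 + 7210} = \frac{1}{7384} \approx 0.00013543$)
$\frac{h}{40644} + \frac{-22940 - H{\left(-142,103 \right)}}{9796} = \frac{1}{7384 \cdot 40644} + \frac{-22940 - \left(103^{2} - 2472 - -3408 + 103 \left(-142\right)\right)}{9796} = \frac{1}{7384} \cdot \frac{1}{40644} + \left(-22940 - \left(10609 - 2472 + 3408 - 14626\right)\right) \frac{1}{9796} = \frac{1}{300115296} + \left(-22940 - -3081\right) \frac{1}{9796} = \frac{1}{300115296} + \left(-22940 + 3081\right) \frac{1}{9796} = \frac{1}{300115296} - \frac{19859}{9796} = - \frac{1489997413367}{734982359904}$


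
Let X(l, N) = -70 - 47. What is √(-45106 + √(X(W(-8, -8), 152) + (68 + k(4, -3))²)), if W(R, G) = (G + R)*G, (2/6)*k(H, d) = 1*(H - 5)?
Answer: √(-45106 + 2*√1027) ≈ 212.23*I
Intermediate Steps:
k(H, d) = -15 + 3*H (k(H, d) = 3*(1*(H - 5)) = 3*(1*(-5 + H)) = 3*(-5 + H) = -15 + 3*H)
W(R, G) = G*(G + R)
X(l, N) = -117
√(-45106 + √(X(W(-8, -8), 152) + (68 + k(4, -3))²)) = √(-45106 + √(-117 + (68 + (-15 + 3*4))²)) = √(-45106 + √(-117 + (68 + (-15 + 12))²)) = √(-45106 + √(-117 + (68 - 3)²)) = √(-45106 + √(-117 + 65²)) = √(-45106 + √(-117 + 4225)) = √(-45106 + √4108) = √(-45106 + 2*√1027)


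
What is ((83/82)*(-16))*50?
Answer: -33200/41 ≈ -809.76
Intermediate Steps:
((83/82)*(-16))*50 = -664/41*50 = -33200/41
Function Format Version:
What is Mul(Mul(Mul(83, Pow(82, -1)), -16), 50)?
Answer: Rational(-33200, 41) ≈ -809.76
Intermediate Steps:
Mul(Mul(Mul(83, Pow(82, -1)), -16), 50) = Mul(Mul(Mul(83, Rational(1, 82)), -16), 50) = Mul(Mul(Rational(83, 82), -16), 50) = Mul(Rational(-664, 41), 50) = Rational(-33200, 41)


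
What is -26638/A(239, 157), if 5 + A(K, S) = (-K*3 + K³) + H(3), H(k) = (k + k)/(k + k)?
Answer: -13319/6825599 ≈ -0.0019513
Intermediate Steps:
H(k) = 1 (H(k) = (2*k)/((2*k)) = (2*k)*(1/(2*k)) = 1)
A(K, S) = -4 + K³ - 3*K (A(K, S) = -5 + ((-K*3 + K³) + 1) = -5 + ((-3*K + K³) + 1) = -5 + ((K³ - 3*K) + 1) = -5 + (1 + K³ - 3*K) = -4 + K³ - 3*K)
-26638/A(239, 157) = -26638/(-4 + 239³ - 3*239) = -26638/(-4 + 13651919 - 717) = -26638/13651198 = -26638*1/13651198 = -13319/6825599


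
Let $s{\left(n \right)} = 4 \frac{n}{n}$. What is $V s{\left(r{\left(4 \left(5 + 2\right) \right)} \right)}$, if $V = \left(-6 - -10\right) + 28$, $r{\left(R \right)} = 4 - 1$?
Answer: $128$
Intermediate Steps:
$r{\left(R \right)} = 3$ ($r{\left(R \right)} = 4 - 1 = 3$)
$s{\left(n \right)} = 4$ ($s{\left(n \right)} = 4 \cdot 1 = 4$)
$V = 32$ ($V = \left(-6 + 10\right) + 28 = 4 + 28 = 32$)
$V s{\left(r{\left(4 \left(5 + 2\right) \right)} \right)} = 32 \cdot 4 = 128$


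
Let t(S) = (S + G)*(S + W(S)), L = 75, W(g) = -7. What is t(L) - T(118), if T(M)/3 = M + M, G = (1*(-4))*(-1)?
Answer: 4664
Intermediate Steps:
G = 4 (G = -4*(-1) = 4)
T(M) = 6*M (T(M) = 3*(M + M) = 3*(2*M) = 6*M)
t(S) = (-7 + S)*(4 + S) (t(S) = (S + 4)*(S - 7) = (4 + S)*(-7 + S) = (-7 + S)*(4 + S))
t(L) - T(118) = (-28 + 75² - 3*75) - 6*118 = (-28 + 5625 - 225) - 1*708 = 5372 - 708 = 4664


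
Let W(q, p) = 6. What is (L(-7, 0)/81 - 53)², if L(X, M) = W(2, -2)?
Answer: 2042041/729 ≈ 2801.2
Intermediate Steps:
L(X, M) = 6
(L(-7, 0)/81 - 53)² = (6/81 - 53)² = (6*(1/81) - 53)² = (2/27 - 53)² = (-1429/27)² = 2042041/729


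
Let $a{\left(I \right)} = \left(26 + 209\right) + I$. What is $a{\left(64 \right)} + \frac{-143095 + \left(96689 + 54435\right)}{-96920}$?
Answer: $\frac{28971051}{96920} \approx 298.92$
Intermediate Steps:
$a{\left(I \right)} = 235 + I$
$a{\left(64 \right)} + \frac{-143095 + \left(96689 + 54435\right)}{-96920} = \left(235 + 64\right) + \frac{-143095 + \left(96689 + 54435\right)}{-96920} = 299 + \left(-143095 + 151124\right) \left(- \frac{1}{96920}\right) = 299 + 8029 \left(- \frac{1}{96920}\right) = 299 - \frac{8029}{96920} = \frac{28971051}{96920}$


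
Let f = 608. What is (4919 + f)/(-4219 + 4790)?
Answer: 5527/571 ≈ 9.6795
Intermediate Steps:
(4919 + f)/(-4219 + 4790) = (4919 + 608)/(-4219 + 4790) = 5527/571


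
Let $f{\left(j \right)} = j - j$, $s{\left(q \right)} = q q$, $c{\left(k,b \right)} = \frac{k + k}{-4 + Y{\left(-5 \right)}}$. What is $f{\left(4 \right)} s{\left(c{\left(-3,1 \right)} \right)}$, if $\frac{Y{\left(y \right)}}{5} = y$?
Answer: $0$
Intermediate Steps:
$Y{\left(y \right)} = 5 y$
$c{\left(k,b \right)} = - \frac{2 k}{29}$ ($c{\left(k,b \right)} = \frac{k + k}{-4 + 5 \left(-5\right)} = \frac{2 k}{-4 - 25} = \frac{2 k}{-29} = 2 k \left(- \frac{1}{29}\right) = - \frac{2 k}{29}$)
$s{\left(q \right)} = q^{2}$
$f{\left(j \right)} = 0$
$f{\left(4 \right)} s{\left(c{\left(-3,1 \right)} \right)} = 0 \left(\left(- \frac{2}{29}\right) \left(-3\right)\right)^{2} = 0 \left(\frac{6}{29}\right)^{2} = 0 \cdot \frac{36}{841} = 0$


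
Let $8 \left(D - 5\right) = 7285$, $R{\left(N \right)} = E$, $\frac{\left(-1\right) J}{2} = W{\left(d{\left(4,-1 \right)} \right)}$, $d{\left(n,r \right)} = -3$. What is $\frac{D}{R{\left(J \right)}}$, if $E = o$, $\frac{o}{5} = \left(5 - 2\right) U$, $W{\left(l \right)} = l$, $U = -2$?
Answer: $- \frac{1465}{48} \approx -30.521$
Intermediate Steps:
$J = 6$ ($J = \left(-2\right) \left(-3\right) = 6$)
$o = -30$ ($o = 5 \left(5 - 2\right) \left(-2\right) = 5 \cdot 3 \left(-2\right) = 5 \left(-6\right) = -30$)
$E = -30$
$R{\left(N \right)} = -30$
$D = \frac{7325}{8}$ ($D = 5 + \frac{1}{8} \cdot 7285 = 5 + \frac{7285}{8} = \frac{7325}{8} \approx 915.63$)
$\frac{D}{R{\left(J \right)}} = \frac{7325}{8 \left(-30\right)} = \frac{7325}{8} \left(- \frac{1}{30}\right) = - \frac{1465}{48}$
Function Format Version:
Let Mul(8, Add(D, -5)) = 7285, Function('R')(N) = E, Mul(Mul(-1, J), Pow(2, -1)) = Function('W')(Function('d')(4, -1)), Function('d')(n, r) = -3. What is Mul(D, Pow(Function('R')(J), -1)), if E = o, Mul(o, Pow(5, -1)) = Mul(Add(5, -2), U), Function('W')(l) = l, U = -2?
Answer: Rational(-1465, 48) ≈ -30.521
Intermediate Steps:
J = 6 (J = Mul(-2, -3) = 6)
o = -30 (o = Mul(5, Mul(Add(5, -2), -2)) = Mul(5, Mul(3, -2)) = Mul(5, -6) = -30)
E = -30
Function('R')(N) = -30
D = Rational(7325, 8) (D = Add(5, Mul(Rational(1, 8), 7285)) = Add(5, Rational(7285, 8)) = Rational(7325, 8) ≈ 915.63)
Mul(D, Pow(Function('R')(J), -1)) = Mul(Rational(7325, 8), Pow(-30, -1)) = Mul(Rational(7325, 8), Rational(-1, 30)) = Rational(-1465, 48)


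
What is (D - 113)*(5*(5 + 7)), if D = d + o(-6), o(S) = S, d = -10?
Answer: -7740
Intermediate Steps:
D = -16 (D = -10 - 6 = -16)
(D - 113)*(5*(5 + 7)) = (-16 - 113)*(5*(5 + 7)) = -645*12 = -129*60 = -7740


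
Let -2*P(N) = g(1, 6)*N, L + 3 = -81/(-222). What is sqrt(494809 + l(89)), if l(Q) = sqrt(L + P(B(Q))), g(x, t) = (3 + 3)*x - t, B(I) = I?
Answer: sqrt(2709574084 + 74*I*sqrt(14430))/74 ≈ 703.43 + 0.0011539*I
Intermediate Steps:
g(x, t) = -t + 6*x (g(x, t) = 6*x - t = -t + 6*x)
L = -195/74 (L = -3 - 81/(-222) = -3 - 81*(-1/222) = -3 + 27/74 = -195/74 ≈ -2.6351)
P(N) = 0 (P(N) = -(-1*6 + 6*1)*N/2 = -(-6 + 6)*N/2 = -0*N = -1/2*0 = 0)
l(Q) = I*sqrt(14430)/74 (l(Q) = sqrt(-195/74 + 0) = sqrt(-195/74) = I*sqrt(14430)/74)
sqrt(494809 + l(89)) = sqrt(494809 + I*sqrt(14430)/74)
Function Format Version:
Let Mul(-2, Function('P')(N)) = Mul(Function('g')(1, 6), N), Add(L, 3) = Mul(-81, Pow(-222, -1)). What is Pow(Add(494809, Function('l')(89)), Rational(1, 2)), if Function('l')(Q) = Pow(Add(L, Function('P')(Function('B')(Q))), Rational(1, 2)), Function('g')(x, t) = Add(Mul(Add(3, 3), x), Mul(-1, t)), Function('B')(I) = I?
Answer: Mul(Rational(1, 74), Pow(Add(2709574084, Mul(74, I, Pow(14430, Rational(1, 2)))), Rational(1, 2))) ≈ Add(703.43, Mul(0.0011539, I))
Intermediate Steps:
Function('g')(x, t) = Add(Mul(-1, t), Mul(6, x)) (Function('g')(x, t) = Add(Mul(6, x), Mul(-1, t)) = Add(Mul(-1, t), Mul(6, x)))
L = Rational(-195, 74) (L = Add(-3, Mul(-81, Pow(-222, -1))) = Add(-3, Mul(-81, Rational(-1, 222))) = Add(-3, Rational(27, 74)) = Rational(-195, 74) ≈ -2.6351)
Function('P')(N) = 0 (Function('P')(N) = Mul(Rational(-1, 2), Mul(Add(Mul(-1, 6), Mul(6, 1)), N)) = Mul(Rational(-1, 2), Mul(Add(-6, 6), N)) = Mul(Rational(-1, 2), Mul(0, N)) = Mul(Rational(-1, 2), 0) = 0)
Function('l')(Q) = Mul(Rational(1, 74), I, Pow(14430, Rational(1, 2))) (Function('l')(Q) = Pow(Add(Rational(-195, 74), 0), Rational(1, 2)) = Pow(Rational(-195, 74), Rational(1, 2)) = Mul(Rational(1, 74), I, Pow(14430, Rational(1, 2))))
Pow(Add(494809, Function('l')(89)), Rational(1, 2)) = Pow(Add(494809, Mul(Rational(1, 74), I, Pow(14430, Rational(1, 2)))), Rational(1, 2))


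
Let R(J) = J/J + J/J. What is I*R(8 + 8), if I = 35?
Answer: 70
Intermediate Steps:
R(J) = 2 (R(J) = 1 + 1 = 2)
I*R(8 + 8) = 35*2 = 70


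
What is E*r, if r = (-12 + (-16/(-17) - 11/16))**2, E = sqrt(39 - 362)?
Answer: 10208025*I*sqrt(323)/73984 ≈ 2479.7*I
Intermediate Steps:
E = I*sqrt(323) (E = sqrt(-323) = I*sqrt(323) ≈ 17.972*I)
r = 10208025/73984 (r = (-12 + (-16*(-1/17) - 11*1/16))**2 = (-12 + (16/17 - 11/16))**2 = (-12 + 69/272)**2 = (-3195/272)**2 = 10208025/73984 ≈ 137.98)
E*r = (I*sqrt(323))*(10208025/73984) = 10208025*I*sqrt(323)/73984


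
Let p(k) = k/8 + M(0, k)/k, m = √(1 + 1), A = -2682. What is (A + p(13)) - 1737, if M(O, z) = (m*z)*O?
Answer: -35339/8 ≈ -4417.4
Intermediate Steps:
m = √2 ≈ 1.4142
M(O, z) = O*z*√2 (M(O, z) = (√2*z)*O = (z*√2)*O = O*z*√2)
p(k) = k/8 (p(k) = k/8 + (0*k*√2)/k = k*(⅛) + 0/k = k/8 + 0 = k/8)
(A + p(13)) - 1737 = (-2682 + (⅛)*13) - 1737 = (-2682 + 13/8) - 1737 = -21443/8 - 1737 = -35339/8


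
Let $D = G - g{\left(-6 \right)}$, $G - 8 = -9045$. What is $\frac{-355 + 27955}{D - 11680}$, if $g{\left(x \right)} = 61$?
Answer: $- \frac{4600}{3463} \approx -1.3283$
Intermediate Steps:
$G = -9037$ ($G = 8 - 9045 = -9037$)
$D = -9098$ ($D = -9037 - 61 = -9098$)
$\frac{-355 + 27955}{D - 11680} = \frac{-355 + 27955}{-9098 - 11680} = \frac{27600}{-20778} = 27600 \left(- \frac{1}{20778}\right) = - \frac{4600}{3463}$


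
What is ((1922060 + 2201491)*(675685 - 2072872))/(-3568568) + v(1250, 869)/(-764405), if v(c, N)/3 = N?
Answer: 4404021440488681209/2727831222040 ≈ 1.6145e+6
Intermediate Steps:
v(c, N) = 3*N
((1922060 + 2201491)*(675685 - 2072872))/(-3568568) + v(1250, 869)/(-764405) = ((1922060 + 2201491)*(675685 - 2072872))/(-3568568) + (3*869)/(-764405) = (4123551*(-1397187))*(-1/3568568) + 2607*(-1/764405) = -5761371851037*(-1/3568568) - 2607/764405 = 5761371851037/3568568 - 2607/764405 = 4404021440488681209/2727831222040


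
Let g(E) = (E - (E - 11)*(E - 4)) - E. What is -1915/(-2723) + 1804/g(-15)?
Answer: -1983141/672581 ≈ -2.9486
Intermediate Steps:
g(E) = -(-11 + E)*(-4 + E) (g(E) = (E - (-11 + E)*(-4 + E)) - E = -(-11 + E)*(-4 + E))
-1915/(-2723) + 1804/g(-15) = -1915/(-2723) + 1804/(-44 - 1*(-15)² + 15*(-15)) = -1915*(-1/2723) + 1804/(-44 - 1*225 - 225) = 1915/2723 + 1804/(-44 - 225 - 225) = 1915/2723 + 1804/(-494) = 1915/2723 + 1804*(-1/494) = 1915/2723 - 902/247 = -1983141/672581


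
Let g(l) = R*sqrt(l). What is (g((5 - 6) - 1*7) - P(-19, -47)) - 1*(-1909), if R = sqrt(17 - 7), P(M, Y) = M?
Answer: 1928 + 4*I*sqrt(5) ≈ 1928.0 + 8.9443*I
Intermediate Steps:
R = sqrt(10) ≈ 3.1623
g(l) = sqrt(10)*sqrt(l)
(g((5 - 6) - 1*7) - P(-19, -47)) - 1*(-1909) = (sqrt(10)*sqrt((5 - 6) - 1*7) - 1*(-19)) - 1*(-1909) = (sqrt(10)*sqrt(-1 - 7) + 19) + 1909 = (sqrt(10)*sqrt(-8) + 19) + 1909 = (sqrt(10)*(2*I*sqrt(2)) + 19) + 1909 = (4*I*sqrt(5) + 19) + 1909 = (19 + 4*I*sqrt(5)) + 1909 = 1928 + 4*I*sqrt(5)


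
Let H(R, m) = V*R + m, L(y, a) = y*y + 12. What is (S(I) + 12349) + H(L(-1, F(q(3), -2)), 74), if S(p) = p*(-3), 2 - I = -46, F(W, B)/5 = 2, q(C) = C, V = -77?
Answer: 11278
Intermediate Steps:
F(W, B) = 10 (F(W, B) = 5*2 = 10)
L(y, a) = 12 + y**2 (L(y, a) = y**2 + 12 = 12 + y**2)
I = 48 (I = 2 - 1*(-46) = 2 + 46 = 48)
S(p) = -3*p
H(R, m) = m - 77*R (H(R, m) = -77*R + m = m - 77*R)
(S(I) + 12349) + H(L(-1, F(q(3), -2)), 74) = (-3*48 + 12349) + (74 - 77*(12 + (-1)**2)) = (-144 + 12349) + (74 - 77*(12 + 1)) = 12205 + (74 - 77*13) = 12205 + (74 - 1001) = 12205 - 927 = 11278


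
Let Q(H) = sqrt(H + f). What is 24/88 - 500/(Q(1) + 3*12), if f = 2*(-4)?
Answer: -194091/14333 + 500*I*sqrt(7)/1303 ≈ -13.542 + 1.0153*I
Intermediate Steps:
f = -8
Q(H) = sqrt(-8 + H) (Q(H) = sqrt(H - 8) = sqrt(-8 + H))
24/88 - 500/(Q(1) + 3*12) = 24/88 - 500/(sqrt(-8 + 1) + 3*12) = 24*(1/88) - 500/(sqrt(-7) + 36) = 3/11 - 500/(I*sqrt(7) + 36) = 3/11 - 500/(36 + I*sqrt(7))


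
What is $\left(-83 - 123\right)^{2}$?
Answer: $42436$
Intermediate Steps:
$\left(-83 - 123\right)^{2} = \left(-206\right)^{2} = 42436$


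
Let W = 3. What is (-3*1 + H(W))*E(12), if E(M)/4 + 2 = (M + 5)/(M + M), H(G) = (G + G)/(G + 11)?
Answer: 93/7 ≈ 13.286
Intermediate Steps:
H(G) = 2*G/(11 + G) (H(G) = (2*G)/(11 + G) = 2*G/(11 + G))
E(M) = -8 + 2*(5 + M)/M (E(M) = -8 + 4*((M + 5)/(M + M)) = -8 + 4*((5 + M)/((2*M))) = -8 + 4*((5 + M)*(1/(2*M))) = -8 + 4*((5 + M)/(2*M)) = -8 + 2*(5 + M)/M)
(-3*1 + H(W))*E(12) = (-3*1 + 2*3/(11 + 3))*(-6 + 10/12) = (-3 + 2*3/14)*(-6 + 10*(1/12)) = (-3 + 2*3*(1/14))*(-6 + ⅚) = (-3 + 3/7)*(-31/6) = -18/7*(-31/6) = 93/7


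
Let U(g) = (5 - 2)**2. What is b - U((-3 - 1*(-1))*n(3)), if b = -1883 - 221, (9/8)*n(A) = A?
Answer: -2113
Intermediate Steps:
n(A) = 8*A/9
U(g) = 9 (U(g) = 3**2 = 9)
b = -2104
b - U((-3 - 1*(-1))*n(3)) = -2104 - 1*9 = -2104 - 9 = -2113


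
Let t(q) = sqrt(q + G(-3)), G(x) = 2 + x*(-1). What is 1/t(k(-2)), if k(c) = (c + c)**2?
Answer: sqrt(21)/21 ≈ 0.21822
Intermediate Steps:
G(x) = 2 - x
k(c) = 4*c**2 (k(c) = (2*c)**2 = 4*c**2)
t(q) = sqrt(5 + q) (t(q) = sqrt(q + (2 - 1*(-3))) = sqrt(q + (2 + 3)) = sqrt(q + 5) = sqrt(5 + q))
1/t(k(-2)) = 1/(sqrt(5 + 4*(-2)**2)) = 1/(sqrt(5 + 4*4)) = 1/(sqrt(5 + 16)) = 1/(sqrt(21)) = sqrt(21)/21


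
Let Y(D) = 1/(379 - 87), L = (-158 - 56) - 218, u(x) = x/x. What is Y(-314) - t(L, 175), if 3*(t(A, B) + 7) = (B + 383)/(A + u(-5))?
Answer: 935707/125852 ≈ 7.4350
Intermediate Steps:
u(x) = 1
L = -432 (L = -214 - 218 = -432)
Y(D) = 1/292
t(A, B) = -7 + (383 + B)/(3*(1 + A)) (t(A, B) = -7 + ((B + 383)/(A + 1))/3 = -7 + ((383 + B)/(1 + A))/3 = -7 + (383 + B)/(3*(1 + A)))
Y(-314) - t(L, 175) = 1/292 - (362 + 175 - 21*(-432))/(3*(1 - 432)) = 1/292 - (362 + 175 + 9072)/(3*(-431)) = 1/292 - (-1)*9609/(3*431) = 1/292 - 1*(-3203/431) = 1/292 + 3203/431 = 935707/125852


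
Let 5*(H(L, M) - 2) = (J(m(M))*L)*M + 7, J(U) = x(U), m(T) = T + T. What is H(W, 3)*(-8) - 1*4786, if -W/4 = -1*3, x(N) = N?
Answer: -25794/5 ≈ -5158.8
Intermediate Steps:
W = 12 (W = -(-4)*3 = -4*(-3) = 12)
m(T) = 2*T
J(U) = U
H(L, M) = 17/5 + 2*L*M²/5 (H(L, M) = 2 + (((2*M)*L)*M + 7)/5 = 2 + ((2*L*M)*M + 7)/5 = 2 + (2*L*M² + 7)/5 = 2 + (7 + 2*L*M²)/5 = 2 + (7/5 + 2*L*M²/5) = 17/5 + 2*L*M²/5)
H(W, 3)*(-8) - 1*4786 = (17/5 + (⅖)*12*3²)*(-8) - 1*4786 = (17/5 + (⅖)*12*9)*(-8) - 4786 = (17/5 + 216/5)*(-8) - 4786 = (233/5)*(-8) - 4786 = -1864/5 - 4786 = -25794/5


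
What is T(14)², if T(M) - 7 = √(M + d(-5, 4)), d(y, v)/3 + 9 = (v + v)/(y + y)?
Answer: (35 + I*√385)²/25 ≈ 33.6 + 54.94*I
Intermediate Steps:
d(y, v) = -27 + 3*v/y (d(y, v) = -27 + 3*((v + v)/(y + y)) = -27 + 3*((2*v)/((2*y))) = -27 + 3*((2*v)*(1/(2*y))) = -27 + 3*(v/y) = -27 + 3*v/y)
T(M) = 7 + √(-147/5 + M) (T(M) = 7 + √(M + (-27 + 3*4/(-5))) = 7 + √(M + (-27 + 3*4*(-⅕))) = 7 + √(M + (-27 - 12/5)) = 7 + √(M - 147/5) = 7 + √(-147/5 + M))
T(14)² = (7 + √(-735 + 25*14)/5)² = (7 + √(-735 + 350)/5)² = (7 + √(-385)/5)² = (7 + (I*√385)/5)² = (7 + I*√385/5)²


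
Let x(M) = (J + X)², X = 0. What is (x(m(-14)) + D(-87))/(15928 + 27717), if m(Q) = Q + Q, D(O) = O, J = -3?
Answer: -78/43645 ≈ -0.0017871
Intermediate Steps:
m(Q) = 2*Q
x(M) = 9 (x(M) = (-3 + 0)² = (-3)² = 9)
(x(m(-14)) + D(-87))/(15928 + 27717) = (9 - 87)/(15928 + 27717) = -78/43645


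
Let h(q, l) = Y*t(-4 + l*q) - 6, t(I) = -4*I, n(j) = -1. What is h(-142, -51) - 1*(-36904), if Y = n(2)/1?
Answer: 65850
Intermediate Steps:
Y = -1 (Y = -1/1 = -1*1 = -1)
h(q, l) = -22 + 4*l*q (h(q, l) = -(-4)*(-4 + l*q) - 6 = -(16 - 4*l*q) - 6 = (-16 + 4*l*q) - 6 = -22 + 4*l*q)
h(-142, -51) - 1*(-36904) = (-22 + 4*(-51)*(-142)) - 1*(-36904) = (-22 + 28968) + 36904 = 28946 + 36904 = 65850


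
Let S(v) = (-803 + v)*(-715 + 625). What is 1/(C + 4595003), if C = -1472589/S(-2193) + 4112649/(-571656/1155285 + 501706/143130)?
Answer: 55236507763640/329272085565739136781 ≈ 1.6775e-7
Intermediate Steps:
S(v) = 72270 - 90*v (S(v) = (-803 + v)*(-90) = 72270 - 90*v)
C = 75460166682290045861/55236507763640 (C = -1472589/(72270 - 90*(-2193)) + 4112649/(-571656/1155285 + 501706/143130) = -1472589/(72270 + 197370) + 4112649/(-571656*1/1155285 + 501706*(1/143130)) = -1472589/269640 + 4112649/(-190552/385095 + 250853/71565) = -1472589*1/269640 + 4112649/(1843675159/612429415) = -163621/29960 + 4112649*(612429415/1843675159) = -163621/29960 + 2518707221170335/1843675159 = 75460166682290045861/55236507763640 ≈ 1.3661e+6)
1/(C + 4595003) = 1/(75460166682290045861/55236507763640 + 4595003) = 1/(329272085565739136781/55236507763640) = 55236507763640/329272085565739136781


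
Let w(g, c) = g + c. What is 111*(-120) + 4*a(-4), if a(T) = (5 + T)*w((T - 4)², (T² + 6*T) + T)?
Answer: -13112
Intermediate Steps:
w(g, c) = c + g
a(T) = (5 + T)*(T² + (-4 + T)² + 7*T) (a(T) = (5 + T)*(((T² + 6*T) + T) + (T - 4)²) = (5 + T)*((T² + 7*T) + (-4 + T)²) = (5 + T)*(T² + (-4 + T)² + 7*T))
111*(-120) + 4*a(-4) = 111*(-120) + 4*((5 - 4)*((-4 - 4)² - 4*(7 - 4))) = -13320 + 4*(1*((-8)² - 4*3)) = -13320 + 4*(1*(64 - 12)) = -13320 + 4*(1*52) = -13320 + 4*52 = -13320 + 208 = -13112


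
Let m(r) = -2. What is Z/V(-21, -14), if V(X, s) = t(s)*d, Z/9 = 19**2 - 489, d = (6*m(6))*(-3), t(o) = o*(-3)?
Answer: -16/21 ≈ -0.76190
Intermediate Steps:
t(o) = -3*o
d = 36 (d = (6*(-2))*(-3) = -12*(-3) = 36)
Z = -1152 (Z = 9*(19**2 - 489) = 9*(361 - 489) = 9*(-128) = -1152)
V(X, s) = -108*s (V(X, s) = -3*s*36 = -108*s)
Z/V(-21, -14) = -1152/((-108*(-14))) = -1152/1512 = -1152*1/1512 = -16/21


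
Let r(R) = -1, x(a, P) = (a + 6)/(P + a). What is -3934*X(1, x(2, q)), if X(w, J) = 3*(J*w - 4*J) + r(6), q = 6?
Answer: 39340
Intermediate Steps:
x(a, P) = (6 + a)/(P + a)
X(w, J) = -1 - 12*J + 3*J*w (X(w, J) = 3*(J*w - 4*J) - 1 = 3*(-4*J + J*w) - 1 = (-12*J + 3*J*w) - 1 = -1 - 12*J + 3*J*w)
-3934*X(1, x(2, q)) = -3934*(-1 - 12*(6 + 2)/(6 + 2) + 3*((6 + 2)/(6 + 2))*1) = -3934*(-1 - 12*8/8 + 3*(8/8)*1) = -3934*(-1 - 3*8/2 + 3*((⅛)*8)*1) = -3934*(-1 - 12*1 + 3*1*1) = -3934*(-1 - 12 + 3) = -3934*(-10) = 39340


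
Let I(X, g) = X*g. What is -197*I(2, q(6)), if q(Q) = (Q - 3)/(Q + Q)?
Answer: -197/2 ≈ -98.500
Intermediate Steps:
q(Q) = (-3 + Q)/(2*Q) (q(Q) = (-3 + Q)/((2*Q)) = (-3 + Q)*(1/(2*Q)) = (-3 + Q)/(2*Q))
-197*I(2, q(6)) = -394*(½)*(-3 + 6)/6 = -394*(½)*(⅙)*3 = -394/4 = -197*½ = -197/2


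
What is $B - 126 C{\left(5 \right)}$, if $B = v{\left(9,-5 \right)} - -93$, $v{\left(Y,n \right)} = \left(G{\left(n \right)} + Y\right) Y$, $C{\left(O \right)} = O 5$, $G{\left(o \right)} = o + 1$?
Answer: $-3012$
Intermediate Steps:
$G{\left(o \right)} = 1 + o$
$C{\left(O \right)} = 5 O$
$v{\left(Y,n \right)} = Y \left(1 + Y + n\right)$ ($v{\left(Y,n \right)} = \left(\left(1 + n\right) + Y\right) Y = \left(1 + Y + n\right) Y = Y \left(1 + Y + n\right)$)
$B = 138$ ($B = 9 \left(1 + 9 - 5\right) - -93 = 9 \cdot 5 + 93 = 45 + 93 = 138$)
$B - 126 C{\left(5 \right)} = 138 - 126 \cdot 5 \cdot 5 = 138 - 3150 = -3012$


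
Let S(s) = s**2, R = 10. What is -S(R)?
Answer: -100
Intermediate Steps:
-S(R) = -1*10**2 = -1*100 = -100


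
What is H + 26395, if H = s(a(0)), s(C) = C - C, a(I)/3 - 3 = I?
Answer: 26395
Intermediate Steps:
a(I) = 9 + 3*I
s(C) = 0
H = 0
H + 26395 = 0 + 26395 = 26395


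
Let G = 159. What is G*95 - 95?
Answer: 15010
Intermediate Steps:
G*95 - 95 = 159*95 - 95 = 15105 - 95 = 15010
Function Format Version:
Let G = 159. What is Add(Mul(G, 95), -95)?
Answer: 15010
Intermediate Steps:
Add(Mul(G, 95), -95) = Add(Mul(159, 95), -95) = Add(15105, -95) = 15010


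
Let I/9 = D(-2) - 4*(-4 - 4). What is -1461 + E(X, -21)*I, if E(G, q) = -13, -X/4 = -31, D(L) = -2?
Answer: -4971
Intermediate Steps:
X = 124 (X = -4*(-31) = 124)
I = 270 (I = 9*(-2 - 4*(-4 - 4)) = 9*(-2 - 4*(-8)) = 9*(-2 + 32) = 9*30 = 270)
-1461 + E(X, -21)*I = -1461 - 13*270 = -1461 - 3510 = -4971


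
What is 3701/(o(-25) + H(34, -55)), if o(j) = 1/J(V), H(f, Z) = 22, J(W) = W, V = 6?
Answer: 22206/133 ≈ 166.96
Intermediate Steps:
o(j) = ⅙ (o(j) = 1/6 = ⅙)
3701/(o(-25) + H(34, -55)) = 3701/(⅙ + 22) = 3701/(133/6) = 3701*(6/133) = 22206/133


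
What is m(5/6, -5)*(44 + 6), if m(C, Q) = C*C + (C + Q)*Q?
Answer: 19375/18 ≈ 1076.4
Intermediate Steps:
m(C, Q) = C² + Q*(C + Q)
m(5/6, -5)*(44 + 6) = ((5/6)² + (-5)² + (5/6)*(-5))*(44 + 6) = ((5*(⅙))² + 25 + (5*(⅙))*(-5))*50 = ((⅚)² + 25 + (⅚)*(-5))*50 = (25/36 + 25 - 25/6)*50 = (775/36)*50 = 19375/18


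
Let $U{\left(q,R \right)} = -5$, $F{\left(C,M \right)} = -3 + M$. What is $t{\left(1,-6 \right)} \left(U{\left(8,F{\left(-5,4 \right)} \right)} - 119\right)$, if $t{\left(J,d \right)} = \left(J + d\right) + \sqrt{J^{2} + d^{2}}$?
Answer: $620 - 124 \sqrt{37} \approx -134.26$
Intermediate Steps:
$t{\left(J,d \right)} = J + d + \sqrt{J^{2} + d^{2}}$
$t{\left(1,-6 \right)} \left(U{\left(8,F{\left(-5,4 \right)} \right)} - 119\right) = \left(1 - 6 + \sqrt{1^{2} + \left(-6\right)^{2}}\right) \left(-5 - 119\right) = \left(1 - 6 + \sqrt{1 + 36}\right) \left(-124\right) = \left(1 - 6 + \sqrt{37}\right) \left(-124\right) = \left(-5 + \sqrt{37}\right) \left(-124\right) = 620 - 124 \sqrt{37}$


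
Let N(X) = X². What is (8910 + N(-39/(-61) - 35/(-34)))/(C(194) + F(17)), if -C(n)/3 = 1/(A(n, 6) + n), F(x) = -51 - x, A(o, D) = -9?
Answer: -7092553990985/54125472508 ≈ -131.04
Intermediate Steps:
C(n) = -3/(-9 + n)
(8910 + N(-39/(-61) - 35/(-34)))/(C(194) + F(17)) = (8910 + (-39/(-61) - 35/(-34))²)/(-3/(-9 + 194) + (-51 - 1*17)) = (8910 + (-39*(-1/61) - 35*(-1/34))²)/(-3/185 + (-51 - 17)) = (8910 + (39/61 + 35/34)²)/(-3*1/185 - 68) = (8910 + (3461/2074)²)/(-3/185 - 68) = (8910 + 11978521/4301476)/(-12583/185) = (38338129681/4301476)*(-185/12583) = -7092553990985/54125472508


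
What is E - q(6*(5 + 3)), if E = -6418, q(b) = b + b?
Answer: -6514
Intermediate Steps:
q(b) = 2*b
E - q(6*(5 + 3)) = -6418 - 2*6*(5 + 3) = -6418 - 2*6*8 = -6418 - 2*48 = -6418 - 1*96 = -6418 - 96 = -6514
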